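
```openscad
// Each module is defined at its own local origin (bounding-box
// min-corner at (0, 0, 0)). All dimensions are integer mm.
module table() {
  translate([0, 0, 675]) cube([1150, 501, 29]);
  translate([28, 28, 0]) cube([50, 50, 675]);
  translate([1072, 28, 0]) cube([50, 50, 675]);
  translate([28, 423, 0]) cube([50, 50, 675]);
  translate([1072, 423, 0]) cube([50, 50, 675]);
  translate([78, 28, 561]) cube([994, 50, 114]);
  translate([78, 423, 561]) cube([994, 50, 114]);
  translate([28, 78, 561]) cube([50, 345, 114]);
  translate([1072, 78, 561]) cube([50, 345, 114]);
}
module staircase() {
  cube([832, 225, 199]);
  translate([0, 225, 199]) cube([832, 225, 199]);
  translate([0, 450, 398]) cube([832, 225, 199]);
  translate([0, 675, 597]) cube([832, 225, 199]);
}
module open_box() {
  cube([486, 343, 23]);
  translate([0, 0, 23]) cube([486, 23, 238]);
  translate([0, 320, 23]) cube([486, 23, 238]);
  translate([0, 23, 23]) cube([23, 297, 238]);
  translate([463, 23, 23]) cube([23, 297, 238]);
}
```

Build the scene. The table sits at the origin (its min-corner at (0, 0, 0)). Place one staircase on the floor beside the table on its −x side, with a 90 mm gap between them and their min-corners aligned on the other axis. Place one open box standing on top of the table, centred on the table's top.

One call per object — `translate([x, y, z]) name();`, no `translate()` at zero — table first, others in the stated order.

table();
translate([-922, 0, 0]) staircase();
translate([332, 79, 704]) open_box();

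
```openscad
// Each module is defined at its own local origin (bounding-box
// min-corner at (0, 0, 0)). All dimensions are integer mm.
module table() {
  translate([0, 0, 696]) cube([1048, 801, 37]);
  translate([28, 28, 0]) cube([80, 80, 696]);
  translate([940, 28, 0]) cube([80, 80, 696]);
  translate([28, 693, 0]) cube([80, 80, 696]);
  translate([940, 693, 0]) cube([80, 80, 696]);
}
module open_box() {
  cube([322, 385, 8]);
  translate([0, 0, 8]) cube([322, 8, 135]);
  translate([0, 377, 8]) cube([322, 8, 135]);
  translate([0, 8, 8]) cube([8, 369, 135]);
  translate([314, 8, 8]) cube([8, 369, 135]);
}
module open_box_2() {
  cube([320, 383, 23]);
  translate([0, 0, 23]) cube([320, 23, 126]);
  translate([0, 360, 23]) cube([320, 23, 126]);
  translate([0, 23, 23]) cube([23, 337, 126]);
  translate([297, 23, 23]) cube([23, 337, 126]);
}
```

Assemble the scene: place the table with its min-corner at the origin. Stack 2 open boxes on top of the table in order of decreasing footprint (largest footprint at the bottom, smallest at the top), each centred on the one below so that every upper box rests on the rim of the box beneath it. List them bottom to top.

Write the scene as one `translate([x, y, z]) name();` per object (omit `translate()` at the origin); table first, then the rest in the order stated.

table();
translate([363, 208, 733]) open_box();
translate([364, 209, 876]) open_box_2();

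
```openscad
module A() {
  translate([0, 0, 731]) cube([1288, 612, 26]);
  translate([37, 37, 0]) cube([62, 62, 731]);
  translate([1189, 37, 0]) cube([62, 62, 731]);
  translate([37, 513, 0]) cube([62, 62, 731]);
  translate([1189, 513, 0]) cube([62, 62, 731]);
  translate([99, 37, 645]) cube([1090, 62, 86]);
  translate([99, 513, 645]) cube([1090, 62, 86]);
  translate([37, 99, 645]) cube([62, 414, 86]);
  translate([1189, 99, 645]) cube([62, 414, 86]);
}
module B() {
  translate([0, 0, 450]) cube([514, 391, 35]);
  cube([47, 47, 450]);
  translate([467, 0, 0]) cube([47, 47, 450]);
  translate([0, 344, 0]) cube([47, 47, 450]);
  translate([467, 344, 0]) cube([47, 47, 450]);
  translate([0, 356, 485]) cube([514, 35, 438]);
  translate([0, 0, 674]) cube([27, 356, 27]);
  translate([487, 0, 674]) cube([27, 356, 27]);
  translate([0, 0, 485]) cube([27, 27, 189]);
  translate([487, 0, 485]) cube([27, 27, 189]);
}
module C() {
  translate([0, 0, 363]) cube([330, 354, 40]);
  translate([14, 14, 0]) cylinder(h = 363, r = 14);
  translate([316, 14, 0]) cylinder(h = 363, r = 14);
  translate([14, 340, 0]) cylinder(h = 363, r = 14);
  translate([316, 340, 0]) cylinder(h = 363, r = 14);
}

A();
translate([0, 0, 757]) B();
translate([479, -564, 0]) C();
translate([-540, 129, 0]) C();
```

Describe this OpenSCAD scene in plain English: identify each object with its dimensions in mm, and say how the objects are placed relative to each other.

A is a table with a 1288×612 mm rectangular top, 26 mm thick, top surface at z = 757 mm, supported by four 62×62 mm square legs, each inset 37 mm from the nearest pair of top edges, running from the floor. Four apron rails, 62 mm thick and 86 mm tall, run between adjacent legs with their top edges flush with the underside of the top and their outer faces flush with the legs' outer faces.

B is a chair. The seat is a 514×391×35 mm slab with its top at z = 485 mm, on four 47×47 mm corner legs (flush with the seat edges, standing on z = 0). A flat backrest 35 mm thick, 438 mm tall, spans the full seat width and rises from the seat top along its +y edge, rear face flush with the rear of the seat. Two armrests of 27×27 mm section run along each side from the seat's front edge to the front of the backrest, top faces 216 mm above the seat top and outer faces flush with the seat's x-edges; a 27×27 mm post under the front of each armrest stands on the seat at the front corner.

C is a simple wooden stool: a rectangular seat 330 mm (x) by 354 mm (y), 40 mm thick, top face at z = 403 mm, on four round legs, each 28 mm in diameter. The legs rest on z = 0, each leg's axis is inset half a diameter from the nearest pair of seat edges (so the leg's bounding box is flush with the corner).

The chair is on top of the table. Two stools sit around the table at the −y, −x sides.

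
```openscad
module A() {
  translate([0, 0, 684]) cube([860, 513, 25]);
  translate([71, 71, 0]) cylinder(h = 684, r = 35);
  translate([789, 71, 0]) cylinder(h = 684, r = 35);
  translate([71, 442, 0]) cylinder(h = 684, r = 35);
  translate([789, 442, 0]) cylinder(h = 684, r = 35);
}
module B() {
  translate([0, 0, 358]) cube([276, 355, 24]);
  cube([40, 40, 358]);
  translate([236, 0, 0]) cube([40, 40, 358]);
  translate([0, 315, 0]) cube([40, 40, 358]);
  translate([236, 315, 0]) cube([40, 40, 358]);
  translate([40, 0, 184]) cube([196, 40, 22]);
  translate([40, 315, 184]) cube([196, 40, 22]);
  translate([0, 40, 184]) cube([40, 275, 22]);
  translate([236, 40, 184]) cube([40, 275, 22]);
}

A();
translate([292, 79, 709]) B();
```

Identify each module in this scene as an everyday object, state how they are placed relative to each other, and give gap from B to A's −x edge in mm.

A is a table. B is a stool. The stool is on top of the table, centred. The gap from the stool to the table's −x edge is 292 mm.

The stool's min-x is at 292; the table's min-x is 0; gap = 292 mm.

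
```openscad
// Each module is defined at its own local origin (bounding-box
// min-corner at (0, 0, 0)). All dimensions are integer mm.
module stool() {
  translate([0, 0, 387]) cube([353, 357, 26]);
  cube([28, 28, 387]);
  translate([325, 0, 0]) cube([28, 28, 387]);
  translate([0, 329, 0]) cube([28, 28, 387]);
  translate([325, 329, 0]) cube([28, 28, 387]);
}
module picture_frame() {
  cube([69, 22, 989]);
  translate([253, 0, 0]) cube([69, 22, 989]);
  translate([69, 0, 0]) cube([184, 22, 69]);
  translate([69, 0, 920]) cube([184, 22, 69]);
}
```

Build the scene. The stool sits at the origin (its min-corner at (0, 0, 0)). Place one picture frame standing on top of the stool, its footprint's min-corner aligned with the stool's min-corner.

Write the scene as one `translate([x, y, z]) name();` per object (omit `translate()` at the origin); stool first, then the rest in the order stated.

stool();
translate([0, 0, 413]) picture_frame();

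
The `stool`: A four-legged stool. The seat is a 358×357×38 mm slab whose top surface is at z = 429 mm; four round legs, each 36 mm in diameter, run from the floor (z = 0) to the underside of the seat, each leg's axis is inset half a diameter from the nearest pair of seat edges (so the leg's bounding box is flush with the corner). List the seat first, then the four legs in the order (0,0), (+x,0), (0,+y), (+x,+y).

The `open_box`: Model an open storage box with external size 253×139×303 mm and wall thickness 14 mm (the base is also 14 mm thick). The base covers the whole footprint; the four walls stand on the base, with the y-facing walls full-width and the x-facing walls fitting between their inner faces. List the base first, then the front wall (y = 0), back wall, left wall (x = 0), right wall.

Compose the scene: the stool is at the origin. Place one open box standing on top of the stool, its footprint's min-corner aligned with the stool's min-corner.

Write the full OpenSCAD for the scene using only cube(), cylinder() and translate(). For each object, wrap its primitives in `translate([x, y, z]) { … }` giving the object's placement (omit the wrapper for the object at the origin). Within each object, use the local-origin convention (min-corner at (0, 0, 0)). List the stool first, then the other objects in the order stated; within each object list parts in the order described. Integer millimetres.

translate([0, 0, 391]) cube([358, 357, 38]);
translate([18, 18, 0]) cylinder(h = 391, r = 18);
translate([340, 18, 0]) cylinder(h = 391, r = 18);
translate([18, 339, 0]) cylinder(h = 391, r = 18);
translate([340, 339, 0]) cylinder(h = 391, r = 18);
translate([0, 0, 429]) {
  cube([253, 139, 14]);
  translate([0, 0, 14]) cube([253, 14, 289]);
  translate([0, 125, 14]) cube([253, 14, 289]);
  translate([0, 14, 14]) cube([14, 111, 289]);
  translate([239, 14, 14]) cube([14, 111, 289]);
}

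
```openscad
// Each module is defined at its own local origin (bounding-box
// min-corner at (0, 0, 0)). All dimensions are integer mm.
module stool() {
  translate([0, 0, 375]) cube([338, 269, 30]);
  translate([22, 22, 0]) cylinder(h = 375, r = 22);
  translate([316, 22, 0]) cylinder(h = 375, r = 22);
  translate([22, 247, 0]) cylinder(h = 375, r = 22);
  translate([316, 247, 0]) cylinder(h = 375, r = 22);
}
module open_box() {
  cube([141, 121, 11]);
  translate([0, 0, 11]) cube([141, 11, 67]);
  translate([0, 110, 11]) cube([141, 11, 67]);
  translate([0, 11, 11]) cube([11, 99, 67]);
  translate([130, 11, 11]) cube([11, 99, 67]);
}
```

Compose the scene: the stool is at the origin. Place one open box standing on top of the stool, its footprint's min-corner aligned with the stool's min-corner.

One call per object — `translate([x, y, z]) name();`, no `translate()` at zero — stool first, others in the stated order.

stool();
translate([0, 0, 405]) open_box();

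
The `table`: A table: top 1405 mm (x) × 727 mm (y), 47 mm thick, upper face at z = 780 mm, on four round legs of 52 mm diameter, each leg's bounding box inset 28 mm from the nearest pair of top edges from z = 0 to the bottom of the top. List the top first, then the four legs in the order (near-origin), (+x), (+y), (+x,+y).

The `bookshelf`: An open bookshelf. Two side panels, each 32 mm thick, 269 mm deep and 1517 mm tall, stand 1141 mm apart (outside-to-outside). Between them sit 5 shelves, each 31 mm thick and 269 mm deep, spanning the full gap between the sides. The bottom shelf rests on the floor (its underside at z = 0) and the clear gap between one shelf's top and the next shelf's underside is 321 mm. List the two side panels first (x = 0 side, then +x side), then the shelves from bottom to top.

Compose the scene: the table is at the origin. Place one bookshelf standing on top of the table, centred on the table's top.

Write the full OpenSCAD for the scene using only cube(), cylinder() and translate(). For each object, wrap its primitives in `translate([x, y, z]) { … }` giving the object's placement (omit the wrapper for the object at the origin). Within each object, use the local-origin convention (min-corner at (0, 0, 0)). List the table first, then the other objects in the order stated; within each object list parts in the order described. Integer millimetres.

translate([0, 0, 733]) cube([1405, 727, 47]);
translate([54, 54, 0]) cylinder(h = 733, r = 26);
translate([1351, 54, 0]) cylinder(h = 733, r = 26);
translate([54, 673, 0]) cylinder(h = 733, r = 26);
translate([1351, 673, 0]) cylinder(h = 733, r = 26);
translate([132, 229, 780]) {
  cube([32, 269, 1517]);
  translate([1109, 0, 0]) cube([32, 269, 1517]);
  translate([32, 0, 0]) cube([1077, 269, 31]);
  translate([32, 0, 352]) cube([1077, 269, 31]);
  translate([32, 0, 704]) cube([1077, 269, 31]);
  translate([32, 0, 1056]) cube([1077, 269, 31]);
  translate([32, 0, 1408]) cube([1077, 269, 31]);
}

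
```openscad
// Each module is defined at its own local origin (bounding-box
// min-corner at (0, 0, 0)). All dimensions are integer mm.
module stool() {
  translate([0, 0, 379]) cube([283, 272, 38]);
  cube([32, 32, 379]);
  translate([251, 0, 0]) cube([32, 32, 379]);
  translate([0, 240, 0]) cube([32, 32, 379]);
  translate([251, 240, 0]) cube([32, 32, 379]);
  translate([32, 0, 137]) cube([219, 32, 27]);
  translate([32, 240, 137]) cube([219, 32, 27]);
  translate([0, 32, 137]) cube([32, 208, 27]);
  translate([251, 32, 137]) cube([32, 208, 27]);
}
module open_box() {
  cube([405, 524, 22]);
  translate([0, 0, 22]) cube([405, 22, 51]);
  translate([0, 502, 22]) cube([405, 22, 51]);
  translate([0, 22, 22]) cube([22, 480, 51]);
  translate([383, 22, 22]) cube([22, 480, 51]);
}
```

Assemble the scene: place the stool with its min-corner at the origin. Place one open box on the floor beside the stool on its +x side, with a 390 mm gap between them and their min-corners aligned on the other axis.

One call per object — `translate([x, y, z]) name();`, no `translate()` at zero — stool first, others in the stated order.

stool();
translate([673, 0, 0]) open_box();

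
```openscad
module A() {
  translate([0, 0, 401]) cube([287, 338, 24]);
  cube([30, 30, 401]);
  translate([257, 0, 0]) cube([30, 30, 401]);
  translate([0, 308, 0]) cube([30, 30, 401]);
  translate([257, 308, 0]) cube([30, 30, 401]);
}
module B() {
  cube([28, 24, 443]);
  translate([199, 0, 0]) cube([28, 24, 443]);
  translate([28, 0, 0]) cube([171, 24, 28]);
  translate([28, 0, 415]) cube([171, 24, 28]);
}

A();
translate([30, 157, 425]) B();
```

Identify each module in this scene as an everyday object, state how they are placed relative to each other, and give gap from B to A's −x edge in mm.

A is a stool. B is a picture frame. The picture frame is on top of the stool, centred. The gap from the picture frame to the stool's −x edge is 30 mm.

The picture frame's min-x is at 30; the stool's min-x is 0; gap = 30 mm.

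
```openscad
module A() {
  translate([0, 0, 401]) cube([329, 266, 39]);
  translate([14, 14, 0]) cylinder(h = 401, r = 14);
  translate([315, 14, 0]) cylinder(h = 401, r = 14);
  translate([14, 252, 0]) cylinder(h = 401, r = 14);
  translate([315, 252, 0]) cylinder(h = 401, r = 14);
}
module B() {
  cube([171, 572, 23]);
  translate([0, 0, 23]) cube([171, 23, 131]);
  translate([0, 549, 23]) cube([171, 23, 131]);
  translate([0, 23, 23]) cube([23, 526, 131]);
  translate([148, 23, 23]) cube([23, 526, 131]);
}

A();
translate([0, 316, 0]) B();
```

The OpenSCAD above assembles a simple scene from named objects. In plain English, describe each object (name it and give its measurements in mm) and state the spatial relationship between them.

A is a four-legged stool. The seat is a 329×266×39 mm slab whose top surface is at z = 440 mm; four round legs, each 28 mm in diameter, run from the floor (z = 0) to the underside of the seat, each leg's axis is inset half a diameter from the nearest pair of seat edges (so the leg's bounding box is flush with the corner).

B is an open storage box with external size 171×572×154 mm and wall thickness 23 mm (the base is also 23 mm thick). The base covers the whole footprint; the four walls stand on the base, with the y-facing walls full-width and the x-facing walls fitting between their inner faces.

The open box is on the floor beside the stool on its +y side.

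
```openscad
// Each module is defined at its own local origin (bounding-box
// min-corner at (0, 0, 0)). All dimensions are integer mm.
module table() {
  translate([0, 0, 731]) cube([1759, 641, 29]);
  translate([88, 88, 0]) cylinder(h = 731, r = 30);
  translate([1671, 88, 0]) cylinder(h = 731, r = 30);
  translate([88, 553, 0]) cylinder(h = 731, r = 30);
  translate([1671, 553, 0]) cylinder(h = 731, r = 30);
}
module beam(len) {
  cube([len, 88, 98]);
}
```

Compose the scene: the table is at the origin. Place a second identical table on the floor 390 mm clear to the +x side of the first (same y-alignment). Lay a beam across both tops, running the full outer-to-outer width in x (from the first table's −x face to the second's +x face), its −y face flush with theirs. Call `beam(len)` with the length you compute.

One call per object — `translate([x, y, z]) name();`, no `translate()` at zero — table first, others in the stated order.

table();
translate([2149, 0, 0]) table();
translate([0, 0, 760]) beam(3908);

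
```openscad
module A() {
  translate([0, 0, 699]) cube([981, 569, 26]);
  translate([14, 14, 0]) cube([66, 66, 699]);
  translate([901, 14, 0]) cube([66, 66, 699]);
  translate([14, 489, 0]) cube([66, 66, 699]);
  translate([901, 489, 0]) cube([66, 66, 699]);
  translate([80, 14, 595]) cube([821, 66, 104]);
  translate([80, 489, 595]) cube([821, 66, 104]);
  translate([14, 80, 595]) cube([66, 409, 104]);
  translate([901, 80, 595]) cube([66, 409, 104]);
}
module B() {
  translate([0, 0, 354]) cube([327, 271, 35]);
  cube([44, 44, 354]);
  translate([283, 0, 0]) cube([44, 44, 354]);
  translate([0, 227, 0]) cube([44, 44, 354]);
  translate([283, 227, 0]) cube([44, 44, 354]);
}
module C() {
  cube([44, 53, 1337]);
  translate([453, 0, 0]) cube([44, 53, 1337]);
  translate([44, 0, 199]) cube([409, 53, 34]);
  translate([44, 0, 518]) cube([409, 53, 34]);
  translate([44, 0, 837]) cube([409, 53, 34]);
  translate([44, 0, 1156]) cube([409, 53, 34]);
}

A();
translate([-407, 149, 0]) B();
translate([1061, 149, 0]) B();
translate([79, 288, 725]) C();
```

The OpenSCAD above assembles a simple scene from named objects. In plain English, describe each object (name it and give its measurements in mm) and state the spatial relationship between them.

A is a rectangular dining table. The top is 981×569×26 mm with its upper surface at z = 725 mm. It stands on four 66×66 mm square legs, each inset 14 mm from the nearest pair of top edges, running from the floor to the underside of the top. Four apron rails, 66 mm thick and 104 mm tall, run between adjacent legs with their top edges flush with the underside of the top and their outer faces flush with the legs' outer faces.

B is a simple wooden stool: a rectangular seat 327 mm (x) by 271 mm (y), 35 mm thick, top face at z = 389 mm, on four square legs, each 44×44 mm in cross-section. The legs rest on z = 0, each flush with a corner of the seat.

C is a straight ladder. Two 44×53 mm vertical rails, 1337 mm tall, stand 497 mm apart (outside-to-outside) with their front faces coplanar on the −y side. 4 rungs, each 53 mm deep and 34 mm tall, span between the inner faces of the rails, front faces flush with the rails. The lowest rung's underside is at z = 199 mm and rungs are spaced 319 mm apart (underside to underside).

Two stools sit around the table at the −x, +x sides. The ladder is on top of the table.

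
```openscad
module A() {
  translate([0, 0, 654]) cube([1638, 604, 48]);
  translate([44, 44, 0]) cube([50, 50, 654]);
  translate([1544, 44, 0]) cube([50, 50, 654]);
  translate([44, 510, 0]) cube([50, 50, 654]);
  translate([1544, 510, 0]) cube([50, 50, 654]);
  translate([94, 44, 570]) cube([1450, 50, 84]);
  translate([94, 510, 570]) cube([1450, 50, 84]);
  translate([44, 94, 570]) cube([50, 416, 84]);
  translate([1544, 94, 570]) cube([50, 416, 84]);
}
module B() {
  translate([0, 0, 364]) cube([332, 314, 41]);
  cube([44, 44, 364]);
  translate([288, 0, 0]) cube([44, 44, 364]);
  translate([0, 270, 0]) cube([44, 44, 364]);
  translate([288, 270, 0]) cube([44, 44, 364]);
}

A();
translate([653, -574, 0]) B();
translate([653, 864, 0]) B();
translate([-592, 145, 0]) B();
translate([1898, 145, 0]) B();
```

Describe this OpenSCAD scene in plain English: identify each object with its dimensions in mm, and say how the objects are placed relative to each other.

A is a table: top 1638 mm (x) × 604 mm (y), 48 mm thick, upper face at z = 702 mm, on four 50×50 mm square legs, each inset 44 mm from the nearest pair of top edges, running from z = 0 to the bottom of the top. Four apron rails, 50 mm thick and 84 mm tall, run between adjacent legs with their top edges flush with the underside of the top and their outer faces flush with the legs' outer faces.

B is a simple wooden stool: a rectangular seat 332 mm (x) by 314 mm (y), 41 mm thick, top face at z = 405 mm, on four square legs, each 44×44 mm in cross-section. The legs rest on z = 0, each flush with a corner of the seat.

Four stools sit around the table at the −y, +y, −x, +x sides.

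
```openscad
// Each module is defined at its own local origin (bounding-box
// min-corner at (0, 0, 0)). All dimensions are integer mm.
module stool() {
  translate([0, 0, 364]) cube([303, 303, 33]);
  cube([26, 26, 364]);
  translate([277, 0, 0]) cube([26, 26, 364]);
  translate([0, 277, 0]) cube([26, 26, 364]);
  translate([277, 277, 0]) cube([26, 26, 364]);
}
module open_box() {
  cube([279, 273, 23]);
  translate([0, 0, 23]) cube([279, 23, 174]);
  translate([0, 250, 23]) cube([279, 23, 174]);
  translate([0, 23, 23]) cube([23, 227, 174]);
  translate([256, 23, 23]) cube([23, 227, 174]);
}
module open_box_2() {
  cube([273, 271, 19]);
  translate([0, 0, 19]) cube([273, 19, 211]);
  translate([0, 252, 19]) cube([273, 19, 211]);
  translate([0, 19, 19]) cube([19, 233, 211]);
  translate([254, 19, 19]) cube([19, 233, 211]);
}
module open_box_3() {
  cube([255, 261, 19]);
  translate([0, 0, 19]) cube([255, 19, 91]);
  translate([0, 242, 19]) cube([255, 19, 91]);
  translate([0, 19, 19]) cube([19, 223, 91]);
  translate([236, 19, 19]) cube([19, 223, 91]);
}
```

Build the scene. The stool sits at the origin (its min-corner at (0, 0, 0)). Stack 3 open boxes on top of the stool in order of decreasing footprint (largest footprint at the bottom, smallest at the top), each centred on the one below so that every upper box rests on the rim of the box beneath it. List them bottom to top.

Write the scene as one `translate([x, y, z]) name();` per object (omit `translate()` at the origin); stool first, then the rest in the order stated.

stool();
translate([12, 15, 397]) open_box();
translate([15, 16, 594]) open_box_2();
translate([24, 21, 824]) open_box_3();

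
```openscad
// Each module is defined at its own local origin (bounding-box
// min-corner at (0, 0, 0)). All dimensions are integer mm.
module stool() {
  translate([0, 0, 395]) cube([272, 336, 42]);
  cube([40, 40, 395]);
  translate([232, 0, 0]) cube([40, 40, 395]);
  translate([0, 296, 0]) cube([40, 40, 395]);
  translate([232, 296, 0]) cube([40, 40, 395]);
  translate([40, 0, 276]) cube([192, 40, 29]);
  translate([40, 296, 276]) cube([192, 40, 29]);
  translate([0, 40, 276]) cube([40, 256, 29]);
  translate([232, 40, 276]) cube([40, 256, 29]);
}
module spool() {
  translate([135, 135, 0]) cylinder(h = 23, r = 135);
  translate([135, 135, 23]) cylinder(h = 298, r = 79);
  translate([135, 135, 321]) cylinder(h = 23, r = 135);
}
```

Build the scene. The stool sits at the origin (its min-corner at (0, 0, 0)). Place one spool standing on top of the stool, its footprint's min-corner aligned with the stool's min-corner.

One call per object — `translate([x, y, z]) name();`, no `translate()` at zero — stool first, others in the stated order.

stool();
translate([0, 0, 437]) spool();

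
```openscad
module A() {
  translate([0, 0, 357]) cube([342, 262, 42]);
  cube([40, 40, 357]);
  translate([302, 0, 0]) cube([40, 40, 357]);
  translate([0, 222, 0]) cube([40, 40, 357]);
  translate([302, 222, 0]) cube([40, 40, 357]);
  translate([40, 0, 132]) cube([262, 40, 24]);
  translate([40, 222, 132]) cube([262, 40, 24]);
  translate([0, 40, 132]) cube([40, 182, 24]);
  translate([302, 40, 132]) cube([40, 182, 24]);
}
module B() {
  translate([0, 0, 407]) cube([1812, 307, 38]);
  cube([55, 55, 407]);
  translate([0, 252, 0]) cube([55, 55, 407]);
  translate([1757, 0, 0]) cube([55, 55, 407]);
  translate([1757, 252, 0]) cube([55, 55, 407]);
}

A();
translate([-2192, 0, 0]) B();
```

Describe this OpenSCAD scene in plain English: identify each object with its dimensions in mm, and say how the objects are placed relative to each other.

A is a four-legged stool. The seat is 342×262 mm, 42 mm thick, top at z = 399 mm. It stands on four square legs, each 40×40 mm in cross-section, from z = 0 to the seat underside, each flush with a corner of the seat. Four stretchers, 40 mm wide and 24 mm tall, connect adjacent legs with their undersides at z = 132 mm, each running between the inner faces of the legs it joins and aligned with the legs' outer faces on the other axis.

B is a long wooden bench with a 1812 mm (x) × 307 mm (y) seat, 38 mm thick, its top surface 445 mm above the floor. Four 55 mm square legs at the seat corners, flush with the edges, run from z = 0 to the seat underside.

The bench is on the floor beside the stool on its −x side.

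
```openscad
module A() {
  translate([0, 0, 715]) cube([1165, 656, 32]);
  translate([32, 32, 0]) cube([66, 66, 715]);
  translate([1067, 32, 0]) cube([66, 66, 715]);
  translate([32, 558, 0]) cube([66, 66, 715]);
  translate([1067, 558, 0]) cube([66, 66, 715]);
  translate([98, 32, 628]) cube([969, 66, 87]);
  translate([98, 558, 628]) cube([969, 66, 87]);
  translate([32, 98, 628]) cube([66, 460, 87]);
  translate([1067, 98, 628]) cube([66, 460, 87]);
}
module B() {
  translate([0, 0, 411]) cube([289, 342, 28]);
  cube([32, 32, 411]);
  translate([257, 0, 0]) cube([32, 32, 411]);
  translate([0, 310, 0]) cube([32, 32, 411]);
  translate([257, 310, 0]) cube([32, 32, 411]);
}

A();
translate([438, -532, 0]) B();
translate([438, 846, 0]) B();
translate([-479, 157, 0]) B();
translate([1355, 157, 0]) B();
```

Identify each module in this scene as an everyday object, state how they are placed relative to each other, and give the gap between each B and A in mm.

A is a table. B is a stool. Four stools sit around the table at the −y, +y, −x, +x sides. The gap between each stool and the table is 190 mm.

Each stool's nearest face is 190 mm from the table's bounding box.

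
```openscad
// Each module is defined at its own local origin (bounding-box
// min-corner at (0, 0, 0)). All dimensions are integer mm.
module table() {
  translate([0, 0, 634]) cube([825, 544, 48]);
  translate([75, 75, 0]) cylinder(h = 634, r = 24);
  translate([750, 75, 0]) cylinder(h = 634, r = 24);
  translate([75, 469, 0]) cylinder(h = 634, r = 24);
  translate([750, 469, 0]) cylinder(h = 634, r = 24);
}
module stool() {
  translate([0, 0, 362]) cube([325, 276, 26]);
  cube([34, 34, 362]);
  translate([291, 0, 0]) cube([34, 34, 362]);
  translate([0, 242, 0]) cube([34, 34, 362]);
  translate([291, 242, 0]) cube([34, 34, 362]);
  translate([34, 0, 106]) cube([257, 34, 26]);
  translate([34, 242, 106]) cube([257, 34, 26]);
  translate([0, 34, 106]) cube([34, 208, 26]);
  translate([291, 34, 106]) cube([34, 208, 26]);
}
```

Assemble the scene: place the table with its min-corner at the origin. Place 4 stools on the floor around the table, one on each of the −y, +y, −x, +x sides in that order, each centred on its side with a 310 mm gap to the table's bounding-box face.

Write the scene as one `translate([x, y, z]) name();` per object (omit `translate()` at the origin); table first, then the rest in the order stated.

table();
translate([250, -586, 0]) stool();
translate([250, 854, 0]) stool();
translate([-635, 134, 0]) stool();
translate([1135, 134, 0]) stool();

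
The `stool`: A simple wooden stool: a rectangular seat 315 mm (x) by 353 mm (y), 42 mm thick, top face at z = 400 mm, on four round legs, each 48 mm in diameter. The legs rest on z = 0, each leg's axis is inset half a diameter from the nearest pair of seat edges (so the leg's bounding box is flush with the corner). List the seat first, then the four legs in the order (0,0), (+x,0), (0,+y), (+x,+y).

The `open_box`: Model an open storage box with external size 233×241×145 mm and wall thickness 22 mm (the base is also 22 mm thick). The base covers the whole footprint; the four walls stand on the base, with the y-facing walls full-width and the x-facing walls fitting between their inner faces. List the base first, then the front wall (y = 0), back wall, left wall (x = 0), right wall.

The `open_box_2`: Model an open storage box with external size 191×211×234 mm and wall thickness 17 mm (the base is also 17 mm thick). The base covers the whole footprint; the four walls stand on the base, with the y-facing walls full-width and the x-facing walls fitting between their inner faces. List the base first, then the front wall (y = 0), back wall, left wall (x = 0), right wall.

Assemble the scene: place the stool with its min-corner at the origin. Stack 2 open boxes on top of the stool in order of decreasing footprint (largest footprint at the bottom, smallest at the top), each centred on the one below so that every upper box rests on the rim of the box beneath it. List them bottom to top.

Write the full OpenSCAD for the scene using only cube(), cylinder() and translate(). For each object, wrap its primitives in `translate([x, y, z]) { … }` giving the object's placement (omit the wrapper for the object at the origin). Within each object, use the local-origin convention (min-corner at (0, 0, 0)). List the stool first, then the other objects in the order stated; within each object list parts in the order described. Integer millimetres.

translate([0, 0, 358]) cube([315, 353, 42]);
translate([24, 24, 0]) cylinder(h = 358, r = 24);
translate([291, 24, 0]) cylinder(h = 358, r = 24);
translate([24, 329, 0]) cylinder(h = 358, r = 24);
translate([291, 329, 0]) cylinder(h = 358, r = 24);
translate([41, 56, 400]) {
  cube([233, 241, 22]);
  translate([0, 0, 22]) cube([233, 22, 123]);
  translate([0, 219, 22]) cube([233, 22, 123]);
  translate([0, 22, 22]) cube([22, 197, 123]);
  translate([211, 22, 22]) cube([22, 197, 123]);
}
translate([62, 71, 545]) {
  cube([191, 211, 17]);
  translate([0, 0, 17]) cube([191, 17, 217]);
  translate([0, 194, 17]) cube([191, 17, 217]);
  translate([0, 17, 17]) cube([17, 177, 217]);
  translate([174, 17, 17]) cube([17, 177, 217]);
}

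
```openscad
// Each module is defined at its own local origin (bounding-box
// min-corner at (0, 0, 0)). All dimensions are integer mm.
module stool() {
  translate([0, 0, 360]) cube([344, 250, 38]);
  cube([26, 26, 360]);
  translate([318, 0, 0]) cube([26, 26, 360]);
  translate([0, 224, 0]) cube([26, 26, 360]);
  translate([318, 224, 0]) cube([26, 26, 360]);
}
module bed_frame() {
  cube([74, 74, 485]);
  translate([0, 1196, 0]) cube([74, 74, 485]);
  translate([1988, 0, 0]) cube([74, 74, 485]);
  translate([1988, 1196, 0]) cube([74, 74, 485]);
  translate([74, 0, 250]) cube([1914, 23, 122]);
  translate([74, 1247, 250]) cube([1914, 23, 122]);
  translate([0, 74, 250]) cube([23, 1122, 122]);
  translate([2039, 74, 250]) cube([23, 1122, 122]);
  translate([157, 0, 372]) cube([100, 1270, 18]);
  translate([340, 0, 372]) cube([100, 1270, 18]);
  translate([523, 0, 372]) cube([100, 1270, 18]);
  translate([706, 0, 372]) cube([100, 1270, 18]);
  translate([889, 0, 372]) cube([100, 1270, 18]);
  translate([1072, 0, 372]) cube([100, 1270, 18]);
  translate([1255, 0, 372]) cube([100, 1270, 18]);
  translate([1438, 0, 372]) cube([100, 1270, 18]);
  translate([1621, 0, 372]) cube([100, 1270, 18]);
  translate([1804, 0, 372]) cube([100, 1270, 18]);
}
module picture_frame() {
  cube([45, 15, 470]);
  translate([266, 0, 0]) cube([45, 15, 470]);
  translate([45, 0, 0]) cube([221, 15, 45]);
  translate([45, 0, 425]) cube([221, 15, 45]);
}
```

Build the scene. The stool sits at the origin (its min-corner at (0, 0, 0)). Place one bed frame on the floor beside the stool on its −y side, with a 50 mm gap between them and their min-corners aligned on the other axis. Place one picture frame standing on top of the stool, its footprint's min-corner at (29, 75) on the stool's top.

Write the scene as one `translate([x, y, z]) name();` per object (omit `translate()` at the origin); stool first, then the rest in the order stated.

stool();
translate([0, -1320, 0]) bed_frame();
translate([29, 75, 398]) picture_frame();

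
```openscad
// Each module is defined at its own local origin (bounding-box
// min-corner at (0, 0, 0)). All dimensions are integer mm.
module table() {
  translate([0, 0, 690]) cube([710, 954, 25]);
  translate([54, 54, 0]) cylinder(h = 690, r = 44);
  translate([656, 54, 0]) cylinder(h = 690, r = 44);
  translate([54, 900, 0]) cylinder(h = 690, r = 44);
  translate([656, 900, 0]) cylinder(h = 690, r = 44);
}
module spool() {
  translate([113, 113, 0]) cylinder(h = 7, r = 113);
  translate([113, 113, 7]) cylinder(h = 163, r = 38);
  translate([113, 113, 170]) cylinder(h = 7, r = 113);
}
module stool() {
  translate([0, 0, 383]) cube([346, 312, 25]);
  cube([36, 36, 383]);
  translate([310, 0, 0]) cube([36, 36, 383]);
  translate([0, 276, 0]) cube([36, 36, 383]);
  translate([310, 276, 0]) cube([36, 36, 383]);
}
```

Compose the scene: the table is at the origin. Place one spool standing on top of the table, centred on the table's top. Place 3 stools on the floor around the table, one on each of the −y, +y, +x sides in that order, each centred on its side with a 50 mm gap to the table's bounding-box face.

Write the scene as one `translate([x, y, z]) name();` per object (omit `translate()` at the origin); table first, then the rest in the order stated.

table();
translate([242, 364, 715]) spool();
translate([182, -362, 0]) stool();
translate([182, 1004, 0]) stool();
translate([760, 321, 0]) stool();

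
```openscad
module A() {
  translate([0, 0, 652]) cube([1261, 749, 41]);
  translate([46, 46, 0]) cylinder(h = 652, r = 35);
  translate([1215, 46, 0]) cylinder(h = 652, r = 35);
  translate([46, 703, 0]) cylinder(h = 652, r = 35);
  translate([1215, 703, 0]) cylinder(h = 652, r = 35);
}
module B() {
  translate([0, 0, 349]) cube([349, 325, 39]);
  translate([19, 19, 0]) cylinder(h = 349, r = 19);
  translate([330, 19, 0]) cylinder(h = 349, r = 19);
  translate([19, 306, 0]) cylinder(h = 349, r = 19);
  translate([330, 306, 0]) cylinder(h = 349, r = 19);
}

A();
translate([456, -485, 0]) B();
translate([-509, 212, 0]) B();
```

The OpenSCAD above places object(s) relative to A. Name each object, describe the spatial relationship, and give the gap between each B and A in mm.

A is a table. B is a stool. Two stools sit around the table at the −y, −x sides. The gap between each stool and the table is 160 mm.

Each stool's nearest face is 160 mm from the table's bounding box.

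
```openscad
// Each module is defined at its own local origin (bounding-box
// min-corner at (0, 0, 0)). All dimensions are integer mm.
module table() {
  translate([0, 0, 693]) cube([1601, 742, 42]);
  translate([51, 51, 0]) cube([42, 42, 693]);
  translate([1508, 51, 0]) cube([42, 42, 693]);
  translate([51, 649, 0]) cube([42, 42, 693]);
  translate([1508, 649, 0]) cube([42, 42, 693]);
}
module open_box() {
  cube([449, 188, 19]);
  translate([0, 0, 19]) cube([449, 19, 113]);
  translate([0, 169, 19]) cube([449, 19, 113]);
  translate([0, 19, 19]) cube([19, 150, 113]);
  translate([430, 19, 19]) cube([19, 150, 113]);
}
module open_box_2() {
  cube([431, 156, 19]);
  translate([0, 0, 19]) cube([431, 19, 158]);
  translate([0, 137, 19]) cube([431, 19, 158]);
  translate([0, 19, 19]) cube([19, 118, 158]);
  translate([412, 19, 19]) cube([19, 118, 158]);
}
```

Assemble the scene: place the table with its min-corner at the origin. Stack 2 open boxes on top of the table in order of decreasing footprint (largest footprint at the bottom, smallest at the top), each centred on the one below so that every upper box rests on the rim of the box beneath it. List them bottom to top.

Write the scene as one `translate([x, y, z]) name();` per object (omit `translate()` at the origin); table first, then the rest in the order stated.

table();
translate([576, 277, 735]) open_box();
translate([585, 293, 867]) open_box_2();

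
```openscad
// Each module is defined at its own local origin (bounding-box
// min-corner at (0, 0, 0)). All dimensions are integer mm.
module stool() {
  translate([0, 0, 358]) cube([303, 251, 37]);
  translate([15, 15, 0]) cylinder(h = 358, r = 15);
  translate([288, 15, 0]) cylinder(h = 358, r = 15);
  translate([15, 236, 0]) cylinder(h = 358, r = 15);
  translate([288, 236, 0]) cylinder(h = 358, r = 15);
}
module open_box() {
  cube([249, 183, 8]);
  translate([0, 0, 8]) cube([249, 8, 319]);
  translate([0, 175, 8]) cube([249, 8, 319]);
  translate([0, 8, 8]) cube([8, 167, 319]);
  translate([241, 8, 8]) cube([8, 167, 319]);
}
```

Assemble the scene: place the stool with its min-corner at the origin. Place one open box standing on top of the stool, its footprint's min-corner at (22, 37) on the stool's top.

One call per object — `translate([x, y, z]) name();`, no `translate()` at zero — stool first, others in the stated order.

stool();
translate([22, 37, 395]) open_box();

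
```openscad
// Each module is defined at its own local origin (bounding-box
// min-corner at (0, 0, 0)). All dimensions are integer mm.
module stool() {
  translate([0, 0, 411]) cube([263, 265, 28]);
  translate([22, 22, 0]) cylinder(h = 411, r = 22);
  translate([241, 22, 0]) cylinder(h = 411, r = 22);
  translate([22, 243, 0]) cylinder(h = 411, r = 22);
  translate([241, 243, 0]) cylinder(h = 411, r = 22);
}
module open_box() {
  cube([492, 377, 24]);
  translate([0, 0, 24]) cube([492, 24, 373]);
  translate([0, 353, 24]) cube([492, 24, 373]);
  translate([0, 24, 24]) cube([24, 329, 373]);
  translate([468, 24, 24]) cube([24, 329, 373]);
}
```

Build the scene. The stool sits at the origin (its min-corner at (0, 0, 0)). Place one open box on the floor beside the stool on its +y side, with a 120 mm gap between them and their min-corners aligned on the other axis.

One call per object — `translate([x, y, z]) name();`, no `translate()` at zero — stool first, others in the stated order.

stool();
translate([0, 385, 0]) open_box();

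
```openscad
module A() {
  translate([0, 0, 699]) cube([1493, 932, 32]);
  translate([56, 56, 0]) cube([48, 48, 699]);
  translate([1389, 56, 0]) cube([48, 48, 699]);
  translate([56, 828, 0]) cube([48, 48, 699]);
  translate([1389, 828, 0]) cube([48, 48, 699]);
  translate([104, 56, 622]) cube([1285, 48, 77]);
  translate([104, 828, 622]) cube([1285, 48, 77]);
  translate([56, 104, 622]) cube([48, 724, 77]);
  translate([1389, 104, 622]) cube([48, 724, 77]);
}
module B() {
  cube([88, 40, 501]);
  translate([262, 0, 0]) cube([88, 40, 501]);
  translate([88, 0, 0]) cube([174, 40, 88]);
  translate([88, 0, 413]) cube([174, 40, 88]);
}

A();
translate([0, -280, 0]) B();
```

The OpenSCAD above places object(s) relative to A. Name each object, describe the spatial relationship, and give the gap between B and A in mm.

A is a table. B is a picture frame. The picture frame is on the floor beside the table on its −y side. The gap between the picture frame and the table is 240 mm.

The picture frame's nearest face is 240 mm from the table's −y face.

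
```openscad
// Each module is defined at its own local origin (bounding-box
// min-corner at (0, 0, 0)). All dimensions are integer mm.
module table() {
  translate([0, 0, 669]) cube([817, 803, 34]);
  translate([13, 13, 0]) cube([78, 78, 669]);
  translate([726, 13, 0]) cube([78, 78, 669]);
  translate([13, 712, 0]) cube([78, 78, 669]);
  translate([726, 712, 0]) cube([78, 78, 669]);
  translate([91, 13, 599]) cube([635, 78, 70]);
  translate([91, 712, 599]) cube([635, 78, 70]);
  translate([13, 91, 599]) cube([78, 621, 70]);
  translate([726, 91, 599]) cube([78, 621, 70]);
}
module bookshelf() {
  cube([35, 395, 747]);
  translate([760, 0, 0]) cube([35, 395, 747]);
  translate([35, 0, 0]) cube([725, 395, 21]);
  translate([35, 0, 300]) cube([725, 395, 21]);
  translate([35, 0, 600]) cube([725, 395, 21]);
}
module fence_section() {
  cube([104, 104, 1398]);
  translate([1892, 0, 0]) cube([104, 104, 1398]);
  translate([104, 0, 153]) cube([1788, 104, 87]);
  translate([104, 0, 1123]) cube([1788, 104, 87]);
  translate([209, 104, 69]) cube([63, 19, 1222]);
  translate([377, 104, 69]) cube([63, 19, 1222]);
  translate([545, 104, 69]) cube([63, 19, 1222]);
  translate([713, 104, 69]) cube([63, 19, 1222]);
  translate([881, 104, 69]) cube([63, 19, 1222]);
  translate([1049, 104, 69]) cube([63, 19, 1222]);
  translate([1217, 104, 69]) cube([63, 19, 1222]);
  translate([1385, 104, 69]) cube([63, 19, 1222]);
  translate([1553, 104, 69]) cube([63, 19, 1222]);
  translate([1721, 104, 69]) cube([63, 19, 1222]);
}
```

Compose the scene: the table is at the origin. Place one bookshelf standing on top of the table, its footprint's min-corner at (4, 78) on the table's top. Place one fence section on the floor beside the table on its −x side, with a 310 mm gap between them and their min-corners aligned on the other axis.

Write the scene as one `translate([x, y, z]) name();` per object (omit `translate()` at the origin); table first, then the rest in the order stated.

table();
translate([4, 78, 703]) bookshelf();
translate([-2306, 0, 0]) fence_section();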